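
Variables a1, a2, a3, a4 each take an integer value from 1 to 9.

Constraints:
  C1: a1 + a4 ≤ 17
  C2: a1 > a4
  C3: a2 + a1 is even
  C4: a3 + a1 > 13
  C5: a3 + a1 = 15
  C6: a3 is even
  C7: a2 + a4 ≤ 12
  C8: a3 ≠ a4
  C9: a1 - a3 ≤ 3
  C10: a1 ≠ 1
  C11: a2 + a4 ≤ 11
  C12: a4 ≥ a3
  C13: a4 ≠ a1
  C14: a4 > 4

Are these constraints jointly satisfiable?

Try a1 = 9, a2 = 1, a3 = 6, a4 = 8.
Check constraint 1: a1 + a4 = 17; constraint 4: a3 + a1 = 15; constraint 5: a3 + a1 = 15. The remaining constraints are straightforward to verify.

Satisfiable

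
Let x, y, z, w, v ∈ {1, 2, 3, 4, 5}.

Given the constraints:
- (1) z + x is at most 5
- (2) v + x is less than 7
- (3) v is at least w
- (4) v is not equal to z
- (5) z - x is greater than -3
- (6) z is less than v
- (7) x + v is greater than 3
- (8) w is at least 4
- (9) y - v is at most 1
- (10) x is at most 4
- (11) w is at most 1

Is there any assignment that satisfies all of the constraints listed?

From constraint 8: w ≥ 4. From constraint 11: w ≤ 1. But 1 < 4, so no value of w works.

Unsatisfiable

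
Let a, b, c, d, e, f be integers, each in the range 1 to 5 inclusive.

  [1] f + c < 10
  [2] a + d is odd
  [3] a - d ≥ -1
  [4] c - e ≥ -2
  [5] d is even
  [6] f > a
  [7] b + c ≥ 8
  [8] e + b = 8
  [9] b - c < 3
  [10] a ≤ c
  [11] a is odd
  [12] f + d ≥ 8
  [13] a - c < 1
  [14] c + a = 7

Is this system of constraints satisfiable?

Satisfiable

One satisfying assignment is a = 3, b = 4, c = 4, d = 4, e = 4, f = 5.
For the less obvious constraints — constraint 1: f + c = 9; constraint 3: a - d = -1 — and the others hold by inspection.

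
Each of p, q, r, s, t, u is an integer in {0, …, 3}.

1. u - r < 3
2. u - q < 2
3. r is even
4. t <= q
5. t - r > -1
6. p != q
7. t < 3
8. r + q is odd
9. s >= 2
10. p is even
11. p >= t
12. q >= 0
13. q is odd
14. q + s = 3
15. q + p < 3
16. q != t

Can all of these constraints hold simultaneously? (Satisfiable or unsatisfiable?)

Try p = 0, q = 1, r = 0, s = 2, t = 0, u = 0.
Check constraint 1: u - r = 0; constraint 2: u - q = -1; constraint 5: t - r = 0. The remaining constraints are straightforward to verify.

Satisfiable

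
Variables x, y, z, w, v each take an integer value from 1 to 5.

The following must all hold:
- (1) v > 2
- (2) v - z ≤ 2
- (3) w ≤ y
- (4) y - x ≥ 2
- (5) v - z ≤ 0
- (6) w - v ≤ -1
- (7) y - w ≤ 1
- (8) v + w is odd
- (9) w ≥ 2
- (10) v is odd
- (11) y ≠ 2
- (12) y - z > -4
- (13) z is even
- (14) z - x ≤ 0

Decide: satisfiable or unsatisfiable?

Constraints 4, 5, 6, 7, and 14 give y − x ≥ 2, x − z ≥ 0, z − v ≥ 0, v − w ≥ 1, w − y ≥ -1.
Adding all 5 inequalities: the left sides telescope to 0, and the right sides sum to 2 + 0 + 0 + 1 + (-1) = 2. So 0 ≥ 2, which is false.

Unsatisfiable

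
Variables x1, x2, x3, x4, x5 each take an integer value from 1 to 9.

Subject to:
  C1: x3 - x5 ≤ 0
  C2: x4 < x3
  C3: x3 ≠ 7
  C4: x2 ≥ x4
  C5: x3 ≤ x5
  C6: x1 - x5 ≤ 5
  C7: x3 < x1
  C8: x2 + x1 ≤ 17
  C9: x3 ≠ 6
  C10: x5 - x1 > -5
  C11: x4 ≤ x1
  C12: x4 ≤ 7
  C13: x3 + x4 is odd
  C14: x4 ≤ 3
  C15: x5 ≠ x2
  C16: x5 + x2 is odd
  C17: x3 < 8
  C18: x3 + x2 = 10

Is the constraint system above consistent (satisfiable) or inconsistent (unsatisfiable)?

Satisfiable

The assignment x1 = 8, x2 = 8, x3 = 2, x4 = 1, x5 = 5 works:
  constraint 1 holds since x3 - x5 = -3.
  constraint 6 holds since x1 - x5 = 3.
  constraint 8 holds since x2 + x1 = 16.
The rest check out directly.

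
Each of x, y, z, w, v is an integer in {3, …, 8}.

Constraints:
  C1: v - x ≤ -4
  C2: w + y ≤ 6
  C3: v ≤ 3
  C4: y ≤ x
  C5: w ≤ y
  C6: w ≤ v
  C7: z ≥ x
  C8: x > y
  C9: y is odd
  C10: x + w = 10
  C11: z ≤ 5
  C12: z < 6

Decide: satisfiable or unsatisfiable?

From constraints 7 and 11: x ≤ z ≤ 5. From constraints 3 and 6: w ≤ v ≤ 3. Hence x + w ≤ 8. But constraint 10 requires x + w = 10, and 10 > 8. Contradiction.

Unsatisfiable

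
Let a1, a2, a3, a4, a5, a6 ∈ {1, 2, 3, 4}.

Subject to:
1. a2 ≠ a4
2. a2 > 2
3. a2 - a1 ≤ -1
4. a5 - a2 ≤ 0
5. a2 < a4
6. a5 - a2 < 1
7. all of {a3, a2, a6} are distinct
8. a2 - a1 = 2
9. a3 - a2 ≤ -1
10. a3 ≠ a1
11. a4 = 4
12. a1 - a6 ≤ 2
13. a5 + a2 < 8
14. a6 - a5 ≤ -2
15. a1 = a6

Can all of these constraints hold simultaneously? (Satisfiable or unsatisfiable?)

Constraints 3, 4, 12, and 14 give a1 − a2 ≥ 1, a2 − a5 ≥ 0, a5 − a6 ≥ 2, a6 − a1 ≥ -2.
Adding all 4 inequalities: the left sides telescope to 0, and the right sides sum to 1 + 0 + 2 + (-2) = 1. So 0 ≥ 1, which is false.

Unsatisfiable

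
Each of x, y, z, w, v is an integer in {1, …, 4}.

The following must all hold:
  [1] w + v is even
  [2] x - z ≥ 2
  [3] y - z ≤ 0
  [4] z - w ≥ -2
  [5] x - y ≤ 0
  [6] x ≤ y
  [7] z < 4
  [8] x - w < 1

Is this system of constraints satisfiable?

Unsatisfiable

Constraints 2, 3, and 5 give z − y ≥ 0, y − x ≥ 0, x − z ≥ 2.
Adding all 3 inequalities: the left sides telescope to 0, and the right sides sum to 0 + 0 + 2 = 2. So 0 ≥ 2, which is false.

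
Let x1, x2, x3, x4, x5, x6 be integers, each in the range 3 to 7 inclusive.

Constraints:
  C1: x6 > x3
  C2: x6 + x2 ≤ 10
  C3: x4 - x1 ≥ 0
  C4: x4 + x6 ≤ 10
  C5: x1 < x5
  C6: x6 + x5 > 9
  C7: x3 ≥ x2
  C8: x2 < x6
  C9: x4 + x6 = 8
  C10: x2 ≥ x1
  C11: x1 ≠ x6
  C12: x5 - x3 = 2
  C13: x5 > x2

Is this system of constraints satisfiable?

Satisfiable

One satisfying assignment is x1 = 3, x2 = 3, x3 = 3, x4 = 3, x5 = 5, x6 = 5.
For the less obvious constraints — constraint 2: x6 + x2 = 8; constraint 3: x4 - x1 = 0 — and the others hold by inspection.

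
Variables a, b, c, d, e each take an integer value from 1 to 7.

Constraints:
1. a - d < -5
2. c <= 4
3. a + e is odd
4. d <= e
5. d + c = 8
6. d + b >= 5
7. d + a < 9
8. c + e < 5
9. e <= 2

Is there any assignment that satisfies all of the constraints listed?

Unsatisfiable

From constraints 4 and 9: d ≤ e ≤ 2. From constraint 2: c ≤ 4. Hence d + c ≤ 6. But constraint 5 requires d + c = 8, and 8 > 6. Contradiction.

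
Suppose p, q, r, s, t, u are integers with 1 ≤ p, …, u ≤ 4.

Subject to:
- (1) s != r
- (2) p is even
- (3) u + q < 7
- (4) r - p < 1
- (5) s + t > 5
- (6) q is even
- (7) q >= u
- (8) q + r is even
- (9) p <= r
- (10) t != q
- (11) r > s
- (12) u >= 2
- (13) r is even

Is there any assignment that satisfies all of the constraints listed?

Satisfiable

One satisfying assignment is p = 4, q = 2, r = 4, s = 3, t = 3, u = 2.
For the less obvious constraints — constraint 3: u + q = 4; constraint 4: r - p = 0 — and the others hold by inspection.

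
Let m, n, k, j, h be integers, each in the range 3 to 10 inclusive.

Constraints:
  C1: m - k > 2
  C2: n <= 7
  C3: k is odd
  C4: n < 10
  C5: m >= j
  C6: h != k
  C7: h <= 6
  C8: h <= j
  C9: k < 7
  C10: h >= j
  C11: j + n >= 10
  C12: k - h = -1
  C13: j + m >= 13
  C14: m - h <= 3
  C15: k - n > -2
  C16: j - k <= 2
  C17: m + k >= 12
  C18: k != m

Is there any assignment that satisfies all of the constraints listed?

One satisfying assignment is m = 8, n = 4, k = 5, j = 6, h = 6.
For the less obvious constraints — constraint 1: m - k = 3; constraint 11: j + n = 10; constraint 12: k - h = -1 — and the others hold by inspection.

Satisfiable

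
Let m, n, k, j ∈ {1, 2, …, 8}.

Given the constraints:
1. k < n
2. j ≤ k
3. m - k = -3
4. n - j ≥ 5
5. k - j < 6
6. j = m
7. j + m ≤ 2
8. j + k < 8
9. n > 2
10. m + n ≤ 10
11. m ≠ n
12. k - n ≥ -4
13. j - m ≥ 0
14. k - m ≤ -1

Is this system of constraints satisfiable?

Unsatisfiable

Constraints 4, 12, 13, and 14 give j − m ≥ 0, m − k ≥ 1, k − n ≥ -4, n − j ≥ 5.
Adding all 4 inequalities: the left sides telescope to 0, and the right sides sum to 0 + 1 + (-4) + 5 = 2. So 0 ≥ 2, which is false.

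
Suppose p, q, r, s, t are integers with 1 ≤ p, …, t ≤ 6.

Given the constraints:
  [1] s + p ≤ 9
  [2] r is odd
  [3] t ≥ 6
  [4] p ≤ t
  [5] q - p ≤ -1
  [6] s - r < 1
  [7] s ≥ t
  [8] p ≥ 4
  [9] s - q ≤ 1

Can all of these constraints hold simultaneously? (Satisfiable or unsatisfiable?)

From constraints 3 and 7: s ≥ t ≥ 6. From constraint 8: p ≥ 4. Hence s + p ≥ 10. But constraint 1 requires s + p ≤ 9, and 9 < 10. Contradiction.

Unsatisfiable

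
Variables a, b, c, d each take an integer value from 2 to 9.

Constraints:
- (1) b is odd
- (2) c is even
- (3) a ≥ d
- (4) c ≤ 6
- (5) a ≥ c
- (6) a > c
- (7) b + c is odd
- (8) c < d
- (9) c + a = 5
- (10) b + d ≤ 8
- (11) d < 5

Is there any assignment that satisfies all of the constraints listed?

Satisfiable

Try a = 3, b = 3, c = 2, d = 3.
Check constraint 1: b = 3 is odd; constraint 9: c + a = 5; constraint 10: b + d = 6. The remaining constraints are straightforward to verify.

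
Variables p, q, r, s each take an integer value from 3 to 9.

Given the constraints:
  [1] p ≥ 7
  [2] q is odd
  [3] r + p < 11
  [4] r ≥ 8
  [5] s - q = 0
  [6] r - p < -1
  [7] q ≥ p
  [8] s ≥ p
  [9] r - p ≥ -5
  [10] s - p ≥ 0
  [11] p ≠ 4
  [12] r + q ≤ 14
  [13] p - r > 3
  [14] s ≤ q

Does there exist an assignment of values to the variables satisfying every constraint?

From constraint 4: r ≥ 8. From constraints 1 and 7: q ≥ p ≥ 7. Hence r + q ≥ 15. But constraint 12 requires r + q ≤ 14, and 14 < 15. Contradiction.

Unsatisfiable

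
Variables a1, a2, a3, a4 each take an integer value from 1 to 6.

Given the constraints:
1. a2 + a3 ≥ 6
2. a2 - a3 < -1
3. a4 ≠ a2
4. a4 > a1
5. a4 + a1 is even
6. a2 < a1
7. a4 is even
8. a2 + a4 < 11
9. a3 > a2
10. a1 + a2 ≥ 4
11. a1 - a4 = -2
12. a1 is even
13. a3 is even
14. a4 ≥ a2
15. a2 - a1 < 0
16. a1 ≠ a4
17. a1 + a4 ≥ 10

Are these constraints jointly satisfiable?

Satisfiable

One satisfying assignment is a1 = 4, a2 = 2, a3 = 4, a4 = 6.
For the less obvious constraints — constraint 1: a2 + a3 = 6; constraint 2: a2 - a3 = -2 — and the others hold by inspection.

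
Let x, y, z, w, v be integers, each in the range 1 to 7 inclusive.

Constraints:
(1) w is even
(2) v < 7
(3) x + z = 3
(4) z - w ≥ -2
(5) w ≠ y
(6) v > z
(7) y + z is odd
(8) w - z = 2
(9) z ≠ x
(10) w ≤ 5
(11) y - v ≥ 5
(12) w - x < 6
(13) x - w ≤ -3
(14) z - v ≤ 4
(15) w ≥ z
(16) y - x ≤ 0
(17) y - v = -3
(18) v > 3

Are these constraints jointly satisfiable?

Unsatisfiable

Constraints 4, 11, 13, 14, and 16 give x − y ≥ 0, y − v ≥ 5, v − z ≥ -4, z − w ≥ -2, w − x ≥ 3.
Adding all 5 inequalities: the left sides telescope to 0, and the right sides sum to 0 + 5 + (-4) + (-2) + 3 = 2. So 0 ≥ 2, which is false.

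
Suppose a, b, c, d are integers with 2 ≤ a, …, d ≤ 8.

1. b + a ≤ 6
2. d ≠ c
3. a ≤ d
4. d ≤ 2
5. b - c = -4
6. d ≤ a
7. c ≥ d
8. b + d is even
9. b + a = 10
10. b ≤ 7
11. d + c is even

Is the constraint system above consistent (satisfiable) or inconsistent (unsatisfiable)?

From constraint 10: b ≤ 7. From constraints 3 and 4: a ≤ d ≤ 2. Hence b + a ≤ 9. But constraint 9 requires b + a = 10, and 10 > 9. Contradiction.

Unsatisfiable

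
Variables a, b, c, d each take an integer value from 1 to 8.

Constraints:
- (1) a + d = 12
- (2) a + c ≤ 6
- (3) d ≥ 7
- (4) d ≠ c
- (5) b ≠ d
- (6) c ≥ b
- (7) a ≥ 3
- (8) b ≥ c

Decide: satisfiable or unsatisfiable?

Satisfiable

Try a = 4, b = 2, c = 2, d = 8.
Check constraint 1: a + d = 12; constraint 2: a + c = 6; constraint 6: c = 2, b = 2. The remaining constraints are straightforward to verify.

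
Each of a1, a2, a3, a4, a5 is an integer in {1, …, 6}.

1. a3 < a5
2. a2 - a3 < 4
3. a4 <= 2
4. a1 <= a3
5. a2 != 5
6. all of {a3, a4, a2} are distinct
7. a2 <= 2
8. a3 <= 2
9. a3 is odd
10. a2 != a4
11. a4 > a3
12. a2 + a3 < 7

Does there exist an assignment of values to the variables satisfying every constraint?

Constraints 3, 7, and 8 confine each of a3, a4, a2 to the 2 values {1, 2} (the domain already gives each ≥ 1).
Constraint 6 requires all 3 of them to be distinct, but only 2 values are available — impossible by the pigeonhole principle.

Unsatisfiable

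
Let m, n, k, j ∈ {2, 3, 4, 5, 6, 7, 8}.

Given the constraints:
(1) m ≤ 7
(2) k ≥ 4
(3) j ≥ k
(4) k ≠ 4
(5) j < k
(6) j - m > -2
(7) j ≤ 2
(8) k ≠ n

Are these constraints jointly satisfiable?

Unsatisfiable

From constraints 2 and 3: j ≥ k and k ≥ 4, so j ≥ 4. From constraint 7: j ≤ 2. But 2 < 4, so no value of j works.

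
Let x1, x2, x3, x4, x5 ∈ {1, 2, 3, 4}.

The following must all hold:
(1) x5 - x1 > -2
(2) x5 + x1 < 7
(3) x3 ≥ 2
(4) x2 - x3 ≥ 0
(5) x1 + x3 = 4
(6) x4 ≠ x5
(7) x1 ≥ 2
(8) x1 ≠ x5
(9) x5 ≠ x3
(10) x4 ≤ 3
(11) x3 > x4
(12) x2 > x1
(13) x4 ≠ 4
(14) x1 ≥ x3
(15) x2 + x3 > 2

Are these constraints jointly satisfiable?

Try x1 = 2, x2 = 3, x3 = 2, x4 = 1, x5 = 3.
Check constraint 1: x5 - x1 = 1; constraint 2: x5 + x1 = 5; constraint 4: x2 - x3 = 1. The remaining constraints are straightforward to verify.

Satisfiable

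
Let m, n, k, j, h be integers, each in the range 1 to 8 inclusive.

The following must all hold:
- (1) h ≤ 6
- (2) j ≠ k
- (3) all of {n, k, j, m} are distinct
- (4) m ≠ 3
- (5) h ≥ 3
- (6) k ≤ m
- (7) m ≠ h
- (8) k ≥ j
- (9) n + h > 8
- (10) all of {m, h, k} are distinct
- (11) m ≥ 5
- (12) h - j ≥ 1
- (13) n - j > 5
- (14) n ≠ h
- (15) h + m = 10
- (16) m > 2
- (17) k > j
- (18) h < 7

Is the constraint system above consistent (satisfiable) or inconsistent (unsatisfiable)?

Satisfiable

The assignment m = 6, n = 7, k = 2, j = 1, h = 4 works:
  constraint 9 holds since n + h = 11.
  constraint 12 holds since h - j = 3.
The rest check out directly.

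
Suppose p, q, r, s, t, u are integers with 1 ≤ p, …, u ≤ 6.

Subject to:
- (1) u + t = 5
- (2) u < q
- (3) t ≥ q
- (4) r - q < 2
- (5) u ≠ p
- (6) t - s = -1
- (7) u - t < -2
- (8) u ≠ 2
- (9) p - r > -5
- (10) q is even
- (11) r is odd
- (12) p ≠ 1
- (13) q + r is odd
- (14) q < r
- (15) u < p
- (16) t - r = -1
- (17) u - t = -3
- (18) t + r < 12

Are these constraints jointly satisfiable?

Satisfiable

The assignment p = 2, q = 4, r = 5, s = 5, t = 4, u = 1 works:
  constraint 1 holds since u + t = 5.
  constraint 4 holds since r - q = 1.
  constraint 6 holds since t - s = -1.
The rest check out directly.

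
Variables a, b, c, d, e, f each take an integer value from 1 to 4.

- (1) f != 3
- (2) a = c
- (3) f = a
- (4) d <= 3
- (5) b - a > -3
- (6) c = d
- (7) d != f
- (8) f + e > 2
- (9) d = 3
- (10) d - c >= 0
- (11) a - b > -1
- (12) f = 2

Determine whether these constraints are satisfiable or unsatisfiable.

Unsatisfiable

Constraint 12 fixes f = 2 and constraint 9 fixes d = 3. Constraints 2, 3, and 6 give f = a = c = d, so f = d. But 2 ≠ 3 — contradiction.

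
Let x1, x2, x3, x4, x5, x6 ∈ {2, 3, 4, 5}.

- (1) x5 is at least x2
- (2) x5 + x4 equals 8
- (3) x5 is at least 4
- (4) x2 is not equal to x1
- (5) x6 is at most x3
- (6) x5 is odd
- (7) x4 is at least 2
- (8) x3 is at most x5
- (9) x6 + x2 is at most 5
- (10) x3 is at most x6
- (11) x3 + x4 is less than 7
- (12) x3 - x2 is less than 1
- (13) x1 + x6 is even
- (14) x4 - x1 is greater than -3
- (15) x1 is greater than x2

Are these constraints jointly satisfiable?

Take x1 = 4, x2 = 2, x3 = 2, x4 = 3, x5 = 5, x6 = 2. Then constraint 2: x5 + x4 = 8; constraint 9: x6 + x2 = 4; constraint 11: x3 + x4 = 5, and every other listed constraint is also met.

Satisfiable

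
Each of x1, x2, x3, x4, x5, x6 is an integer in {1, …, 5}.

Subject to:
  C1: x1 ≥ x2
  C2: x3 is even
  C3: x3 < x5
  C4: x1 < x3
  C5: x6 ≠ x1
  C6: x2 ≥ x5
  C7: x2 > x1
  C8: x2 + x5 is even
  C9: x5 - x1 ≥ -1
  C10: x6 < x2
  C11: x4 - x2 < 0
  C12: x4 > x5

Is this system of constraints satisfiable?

Unsatisfiable

Constraints 1, 3, 4, 11, and 12 give x3 < x5, x5 < x4, x4 < x2, x2 ≤ x1, x1 < x3. Chaining: x3 < x5 < x4 < x2 ≤ x1 < x3, which forces x3 < x3 — impossible.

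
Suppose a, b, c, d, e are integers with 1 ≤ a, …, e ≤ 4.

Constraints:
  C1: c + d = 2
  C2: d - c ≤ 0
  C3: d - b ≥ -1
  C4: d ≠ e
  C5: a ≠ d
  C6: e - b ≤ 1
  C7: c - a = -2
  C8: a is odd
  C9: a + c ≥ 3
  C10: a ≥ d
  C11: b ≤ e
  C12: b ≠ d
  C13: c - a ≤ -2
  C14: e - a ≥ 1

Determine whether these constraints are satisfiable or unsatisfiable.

Unsatisfiable

Constraints 2, 3, 6, 13, and 14 give a − c ≥ 2, c − d ≥ 0, d − b ≥ -1, b − e ≥ -1, e − a ≥ 1.
Adding all 5 inequalities: the left sides telescope to 0, and the right sides sum to 2 + 0 + (-1) + (-1) + 1 = 1. So 0 ≥ 1, which is false.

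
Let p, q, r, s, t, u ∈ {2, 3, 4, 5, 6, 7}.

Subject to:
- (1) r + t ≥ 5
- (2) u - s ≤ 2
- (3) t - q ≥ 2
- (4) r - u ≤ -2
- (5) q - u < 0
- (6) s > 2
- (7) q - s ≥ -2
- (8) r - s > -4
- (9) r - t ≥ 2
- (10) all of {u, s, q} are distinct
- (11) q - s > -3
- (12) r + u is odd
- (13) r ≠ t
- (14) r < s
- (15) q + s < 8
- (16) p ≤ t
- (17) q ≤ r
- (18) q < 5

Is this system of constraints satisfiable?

Constraints 2, 3, 4, 7, and 9 give q − s ≥ -2, s − u ≥ -2, u − r ≥ 2, r − t ≥ 2, t − q ≥ 2.
Adding all 5 inequalities: the left sides telescope to 0, and the right sides sum to (-2) + (-2) + 2 + 2 + 2 = 2. So 0 ≥ 2, which is false.

Unsatisfiable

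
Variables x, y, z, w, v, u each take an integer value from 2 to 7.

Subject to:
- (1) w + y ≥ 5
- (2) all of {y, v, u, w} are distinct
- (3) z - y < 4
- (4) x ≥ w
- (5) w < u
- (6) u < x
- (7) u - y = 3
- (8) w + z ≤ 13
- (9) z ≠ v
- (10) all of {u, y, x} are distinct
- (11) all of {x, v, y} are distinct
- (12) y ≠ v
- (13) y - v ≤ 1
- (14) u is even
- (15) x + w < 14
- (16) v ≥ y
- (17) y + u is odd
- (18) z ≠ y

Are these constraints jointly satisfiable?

Setting (x, y, z, w, v, u) = (7, 3, 6, 5, 4, 6) satisfies everything: constraint 1: w + y = 8; constraint 3: z - y = 3, and the others follow.

Satisfiable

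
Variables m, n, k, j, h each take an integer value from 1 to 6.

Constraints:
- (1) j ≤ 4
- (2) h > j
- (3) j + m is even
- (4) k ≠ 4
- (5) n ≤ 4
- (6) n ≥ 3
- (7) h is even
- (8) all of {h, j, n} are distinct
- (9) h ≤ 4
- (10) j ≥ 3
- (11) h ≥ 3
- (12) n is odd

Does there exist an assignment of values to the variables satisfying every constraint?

Unsatisfiable

Constraints 1, 5, 6, 9, 10, and 11 confine each of h, j, n to the 2 values {3, 4}.
Constraint 8 requires all 3 of them to be distinct, but only 2 values are available — impossible by the pigeonhole principle.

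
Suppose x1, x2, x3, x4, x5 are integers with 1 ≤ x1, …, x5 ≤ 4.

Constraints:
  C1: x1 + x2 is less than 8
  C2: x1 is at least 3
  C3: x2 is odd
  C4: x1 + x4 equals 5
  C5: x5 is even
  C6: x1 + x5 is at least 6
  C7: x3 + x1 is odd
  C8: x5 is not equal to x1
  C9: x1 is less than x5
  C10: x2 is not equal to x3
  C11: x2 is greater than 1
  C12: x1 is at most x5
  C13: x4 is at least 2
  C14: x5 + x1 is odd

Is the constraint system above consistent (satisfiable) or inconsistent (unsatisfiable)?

Satisfiable

The assignment x1 = 3, x2 = 3, x3 = 2, x4 = 2, x5 = 4 works:
  constraint 1 holds since x1 + x2 = 6.
  constraint 4 holds since x1 + x4 = 5.
  constraint 6 holds since x1 + x5 = 7.
The rest check out directly.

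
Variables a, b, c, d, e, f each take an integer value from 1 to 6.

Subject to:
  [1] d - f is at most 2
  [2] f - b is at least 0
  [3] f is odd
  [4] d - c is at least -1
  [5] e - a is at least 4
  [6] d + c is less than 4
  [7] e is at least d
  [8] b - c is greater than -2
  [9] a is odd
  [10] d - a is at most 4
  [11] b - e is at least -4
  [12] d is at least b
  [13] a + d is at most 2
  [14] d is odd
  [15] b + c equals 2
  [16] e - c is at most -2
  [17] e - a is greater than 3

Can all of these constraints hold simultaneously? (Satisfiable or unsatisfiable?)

Constraints 4, 5, 10, and 16 give a − d ≥ -4, d − c ≥ -1, c − e ≥ 2, e − a ≥ 4.
Adding all 4 inequalities: the left sides telescope to 0, and the right sides sum to (-4) + (-1) + 2 + 4 = 1. So 0 ≥ 1, which is false.

Unsatisfiable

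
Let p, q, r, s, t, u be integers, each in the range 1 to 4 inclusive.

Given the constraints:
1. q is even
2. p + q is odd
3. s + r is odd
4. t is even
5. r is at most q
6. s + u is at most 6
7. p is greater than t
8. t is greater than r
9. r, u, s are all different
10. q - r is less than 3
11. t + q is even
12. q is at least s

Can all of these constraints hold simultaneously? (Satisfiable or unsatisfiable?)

Satisfiable

Try p = 3, q = 2, r = 1, s = 2, t = 2, u = 4.
Check constraint 6: s + u = 6; constraint 9: values 1, 4, 2 are distinct; constraint 10: q - r = 1. The remaining constraints are straightforward to verify.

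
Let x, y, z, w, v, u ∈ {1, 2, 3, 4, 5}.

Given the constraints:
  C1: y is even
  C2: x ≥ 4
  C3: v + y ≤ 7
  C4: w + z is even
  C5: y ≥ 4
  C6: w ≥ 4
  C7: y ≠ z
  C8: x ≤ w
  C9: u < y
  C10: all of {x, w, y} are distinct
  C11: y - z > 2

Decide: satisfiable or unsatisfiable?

Unsatisfiable

Constraints 2, 5, and 6 confine each of x, w, y to the 2 values {4, 5} (the domain already gives each ≤ 5).
Constraint 10 requires all 3 of them to be distinct, but only 2 values are available — impossible by the pigeonhole principle.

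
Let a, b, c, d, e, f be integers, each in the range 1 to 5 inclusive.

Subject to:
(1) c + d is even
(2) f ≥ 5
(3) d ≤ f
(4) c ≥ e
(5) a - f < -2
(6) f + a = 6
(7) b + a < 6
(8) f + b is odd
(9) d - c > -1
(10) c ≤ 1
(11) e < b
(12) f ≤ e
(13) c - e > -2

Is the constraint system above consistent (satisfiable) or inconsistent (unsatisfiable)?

From constraints 2 and 12: e ≥ f and f ≥ 5, so e ≥ 5. From constraints 4 and 10: e ≤ c and c ≤ 1, so e ≤ 1. But 1 < 5, so no value of e works.

Unsatisfiable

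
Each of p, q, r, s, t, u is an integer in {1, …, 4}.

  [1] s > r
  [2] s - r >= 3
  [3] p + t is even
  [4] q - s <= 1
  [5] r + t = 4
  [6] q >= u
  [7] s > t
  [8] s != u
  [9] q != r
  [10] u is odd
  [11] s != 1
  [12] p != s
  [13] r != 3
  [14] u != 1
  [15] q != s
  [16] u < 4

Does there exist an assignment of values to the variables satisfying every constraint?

Take p = 3, q = 3, r = 1, s = 4, t = 3, u = 3. Then constraint 2: s - r = 3; constraint 4: q - s = -1, and every other listed constraint is also met.

Satisfiable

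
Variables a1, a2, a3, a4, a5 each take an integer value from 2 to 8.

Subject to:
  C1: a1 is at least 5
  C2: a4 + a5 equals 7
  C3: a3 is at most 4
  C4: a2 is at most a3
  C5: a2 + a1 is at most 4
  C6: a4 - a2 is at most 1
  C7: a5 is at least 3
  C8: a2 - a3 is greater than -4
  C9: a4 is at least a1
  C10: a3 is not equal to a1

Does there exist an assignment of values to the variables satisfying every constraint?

Unsatisfiable

From constraints 1 and 9: a4 ≥ a1 ≥ 5. From constraint 7: a5 ≥ 3. Hence a4 + a5 ≥ 8. But constraint 2 requires a4 + a5 = 7, and 7 < 8. Contradiction.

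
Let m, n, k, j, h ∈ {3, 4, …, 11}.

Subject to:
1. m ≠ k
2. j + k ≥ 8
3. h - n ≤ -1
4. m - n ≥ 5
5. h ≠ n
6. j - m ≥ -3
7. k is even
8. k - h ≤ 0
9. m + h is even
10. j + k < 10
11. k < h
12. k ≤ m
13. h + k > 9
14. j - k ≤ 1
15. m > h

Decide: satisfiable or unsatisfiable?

Unsatisfiable

Constraints 3, 4, 6, 8, and 14 give k − j ≥ -1, j − m ≥ -3, m − n ≥ 5, n − h ≥ 1, h − k ≥ 0.
Adding all 5 inequalities: the left sides telescope to 0, and the right sides sum to (-1) + (-3) + 5 + 1 + 0 = 2. So 0 ≥ 2, which is false.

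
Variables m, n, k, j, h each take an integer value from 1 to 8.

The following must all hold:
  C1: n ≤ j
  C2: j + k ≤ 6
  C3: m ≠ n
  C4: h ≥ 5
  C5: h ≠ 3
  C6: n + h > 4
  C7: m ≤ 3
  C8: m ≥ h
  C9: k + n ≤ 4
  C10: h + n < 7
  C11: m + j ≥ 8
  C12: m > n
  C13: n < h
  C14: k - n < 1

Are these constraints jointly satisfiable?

From constraint 4: h ≥ 5. From constraints 7 and 8: h ≤ m and m ≤ 3, so h ≤ 3. But 3 < 5, so no value of h works.

Unsatisfiable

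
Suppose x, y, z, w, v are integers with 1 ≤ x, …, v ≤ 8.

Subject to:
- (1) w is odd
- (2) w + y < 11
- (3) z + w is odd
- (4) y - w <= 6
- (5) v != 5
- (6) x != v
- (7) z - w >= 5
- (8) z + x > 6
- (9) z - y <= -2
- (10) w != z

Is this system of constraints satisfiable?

Constraints 4, 7, and 9 give z − w ≥ 5, w − y ≥ -6, y − z ≥ 2.
Adding all 3 inequalities: the left sides telescope to 0, and the right sides sum to 5 + (-6) + 2 = 1. So 0 ≥ 1, which is false.

Unsatisfiable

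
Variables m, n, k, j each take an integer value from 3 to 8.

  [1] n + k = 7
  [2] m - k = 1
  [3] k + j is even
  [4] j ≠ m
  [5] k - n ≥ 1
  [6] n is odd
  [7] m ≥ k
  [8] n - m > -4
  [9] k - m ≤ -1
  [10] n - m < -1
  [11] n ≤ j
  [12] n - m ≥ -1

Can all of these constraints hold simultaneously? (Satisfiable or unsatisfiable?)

Unsatisfiable

Constraints 5, 9, and 12 give m − k ≥ 1, k − n ≥ 1, n − m ≥ -1.
Adding all 3 inequalities: the left sides telescope to 0, and the right sides sum to 1 + 1 + (-1) = 1. So 0 ≥ 1, which is false.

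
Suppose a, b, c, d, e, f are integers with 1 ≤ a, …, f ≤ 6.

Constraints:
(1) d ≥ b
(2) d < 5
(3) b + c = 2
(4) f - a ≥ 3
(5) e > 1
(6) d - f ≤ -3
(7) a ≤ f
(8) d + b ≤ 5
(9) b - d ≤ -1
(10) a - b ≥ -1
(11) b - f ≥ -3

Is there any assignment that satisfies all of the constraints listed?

Unsatisfiable

Constraints 6, 9, and 11 give f − d ≥ 3, d − b ≥ 1, b − f ≥ -3.
Adding all 3 inequalities: the left sides telescope to 0, and the right sides sum to 3 + 1 + (-3) = 1. So 0 ≥ 1, which is false.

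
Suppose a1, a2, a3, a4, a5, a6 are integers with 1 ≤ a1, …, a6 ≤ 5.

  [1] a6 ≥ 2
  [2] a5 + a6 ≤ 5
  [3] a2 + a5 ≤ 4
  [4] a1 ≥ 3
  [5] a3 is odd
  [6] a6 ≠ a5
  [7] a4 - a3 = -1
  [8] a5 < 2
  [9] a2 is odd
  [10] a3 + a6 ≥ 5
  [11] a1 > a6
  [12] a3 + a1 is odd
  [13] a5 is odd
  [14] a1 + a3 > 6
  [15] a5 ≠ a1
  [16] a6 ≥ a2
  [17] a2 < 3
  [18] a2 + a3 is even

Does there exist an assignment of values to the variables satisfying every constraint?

The assignment a1 = 4, a2 = 1, a3 = 3, a4 = 2, a5 = 1, a6 = 2 works:
  constraint 2 holds since a5 + a6 = 3.
  constraint 3 holds since a2 + a5 = 2.
The rest check out directly.

Satisfiable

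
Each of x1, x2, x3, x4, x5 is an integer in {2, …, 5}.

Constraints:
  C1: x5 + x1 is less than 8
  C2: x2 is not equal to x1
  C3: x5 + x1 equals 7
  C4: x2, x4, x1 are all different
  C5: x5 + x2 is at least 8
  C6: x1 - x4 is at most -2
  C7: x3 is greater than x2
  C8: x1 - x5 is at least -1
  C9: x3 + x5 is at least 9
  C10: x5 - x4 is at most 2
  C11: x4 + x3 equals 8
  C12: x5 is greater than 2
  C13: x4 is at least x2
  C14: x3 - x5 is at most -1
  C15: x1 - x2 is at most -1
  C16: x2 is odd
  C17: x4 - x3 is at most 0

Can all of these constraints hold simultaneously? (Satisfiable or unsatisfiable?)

Unsatisfiable

Constraints 6, 8, 14, and 17 give x5 − x3 ≥ 1, x3 − x4 ≥ 0, x4 − x1 ≥ 2, x1 − x5 ≥ -1.
Adding all 4 inequalities: the left sides telescope to 0, and the right sides sum to 1 + 0 + 2 + (-1) = 2. So 0 ≥ 2, which is false.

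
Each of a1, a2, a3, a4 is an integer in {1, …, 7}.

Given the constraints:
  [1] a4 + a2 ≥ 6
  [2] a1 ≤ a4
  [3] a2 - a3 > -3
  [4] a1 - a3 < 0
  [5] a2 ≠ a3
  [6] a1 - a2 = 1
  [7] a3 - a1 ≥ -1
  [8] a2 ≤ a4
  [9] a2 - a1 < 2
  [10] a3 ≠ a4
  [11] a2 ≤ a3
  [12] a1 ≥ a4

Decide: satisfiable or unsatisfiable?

Satisfiable

The assignment a1 = 5, a2 = 4, a3 = 6, a4 = 5 works:
  constraint 1 holds since a4 + a2 = 9.
  constraint 3 holds since a2 - a3 = -2.
The rest check out directly.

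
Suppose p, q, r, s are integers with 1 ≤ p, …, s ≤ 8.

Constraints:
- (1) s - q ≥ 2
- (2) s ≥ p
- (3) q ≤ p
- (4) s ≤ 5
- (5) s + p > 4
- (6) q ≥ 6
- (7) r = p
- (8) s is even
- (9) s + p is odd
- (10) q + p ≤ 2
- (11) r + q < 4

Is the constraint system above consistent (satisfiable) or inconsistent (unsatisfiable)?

Unsatisfiable

From constraints 3 and 6: p ≥ q and q ≥ 6, so p ≥ 6. From constraints 2 and 4: p ≤ s and s ≤ 5, so p ≤ 5. But 5 < 6, so no value of p works.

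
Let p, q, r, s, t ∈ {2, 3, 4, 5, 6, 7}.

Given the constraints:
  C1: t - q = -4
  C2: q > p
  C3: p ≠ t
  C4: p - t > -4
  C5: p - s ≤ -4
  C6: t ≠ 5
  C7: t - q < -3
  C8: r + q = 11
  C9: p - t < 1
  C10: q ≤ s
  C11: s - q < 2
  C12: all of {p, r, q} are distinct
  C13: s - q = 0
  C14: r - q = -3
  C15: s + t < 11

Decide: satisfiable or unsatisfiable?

Take p = 2, q = 7, r = 4, s = 7, t = 3. Then constraint 1: t - q = -4; constraint 4: p - t = -1, and every other listed constraint is also met.

Satisfiable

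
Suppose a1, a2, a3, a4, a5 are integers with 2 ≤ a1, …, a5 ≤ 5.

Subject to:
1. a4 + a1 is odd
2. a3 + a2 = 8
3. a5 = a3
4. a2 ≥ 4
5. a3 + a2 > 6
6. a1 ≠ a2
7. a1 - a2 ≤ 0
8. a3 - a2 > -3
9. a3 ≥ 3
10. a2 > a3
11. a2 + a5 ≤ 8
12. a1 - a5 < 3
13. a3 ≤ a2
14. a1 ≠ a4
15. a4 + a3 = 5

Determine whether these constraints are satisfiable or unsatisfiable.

Satisfiable

One satisfying assignment is a1 = 3, a2 = 5, a3 = 3, a4 = 2, a5 = 3.
For the less obvious constraints — constraint 2: a3 + a2 = 8; constraint 5: a3 + a2 = 8; constraint 7: a1 - a2 = -2 — and the others hold by inspection.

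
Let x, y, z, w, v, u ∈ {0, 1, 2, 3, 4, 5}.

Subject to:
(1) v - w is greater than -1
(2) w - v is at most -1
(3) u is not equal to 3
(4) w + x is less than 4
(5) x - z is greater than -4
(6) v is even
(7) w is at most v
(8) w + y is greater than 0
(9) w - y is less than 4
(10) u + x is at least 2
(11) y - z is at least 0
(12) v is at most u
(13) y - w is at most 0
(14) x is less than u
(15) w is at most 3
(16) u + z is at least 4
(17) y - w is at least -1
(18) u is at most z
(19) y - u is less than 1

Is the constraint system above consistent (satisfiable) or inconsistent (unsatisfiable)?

Unsatisfiable

Constraints 2, 11, 12, 13, and 18 give v ≤ u, u ≤ z, z ≤ y, y ≤ w, w < v. Chaining: v ≤ u ≤ z ≤ y ≤ w < v, which forces v < v — impossible.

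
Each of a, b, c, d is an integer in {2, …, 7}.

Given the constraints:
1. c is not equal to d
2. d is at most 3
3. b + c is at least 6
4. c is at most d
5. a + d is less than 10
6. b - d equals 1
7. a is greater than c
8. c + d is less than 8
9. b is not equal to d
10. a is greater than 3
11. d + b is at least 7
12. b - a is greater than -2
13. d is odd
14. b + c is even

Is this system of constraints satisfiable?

Satisfiable

Setting (a, b, c, d) = (5, 4, 2, 3) satisfies everything: constraint 3: b + c = 6; constraint 5: a + d = 8; constraint 6: b - d = 1, and the others follow.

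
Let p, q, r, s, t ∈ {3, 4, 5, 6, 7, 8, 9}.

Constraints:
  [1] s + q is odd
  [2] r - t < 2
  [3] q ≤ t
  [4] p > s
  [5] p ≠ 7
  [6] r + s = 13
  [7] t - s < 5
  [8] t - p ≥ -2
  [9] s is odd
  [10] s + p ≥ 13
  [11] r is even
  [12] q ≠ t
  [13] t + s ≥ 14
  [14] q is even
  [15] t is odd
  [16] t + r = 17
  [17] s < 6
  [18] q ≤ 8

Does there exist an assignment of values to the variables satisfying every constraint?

Satisfiable

Take p = 8, q = 6, r = 8, s = 5, t = 9. Then constraint 2: r - t = -1; constraint 6: r + s = 13, and every other listed constraint is also met.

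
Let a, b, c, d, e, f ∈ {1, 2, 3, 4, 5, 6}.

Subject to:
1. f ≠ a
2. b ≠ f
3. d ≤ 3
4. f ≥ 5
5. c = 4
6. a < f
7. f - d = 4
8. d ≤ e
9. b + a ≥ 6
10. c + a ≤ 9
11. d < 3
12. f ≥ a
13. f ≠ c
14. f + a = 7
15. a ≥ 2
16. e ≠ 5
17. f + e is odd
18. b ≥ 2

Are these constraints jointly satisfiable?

Satisfiable

Try a = 2, b = 6, c = 4, d = 1, e = 2, f = 5.
Check constraint 7: f - d = 4; constraint 9: b + a = 8; constraint 10: c + a = 6. The remaining constraints are straightforward to verify.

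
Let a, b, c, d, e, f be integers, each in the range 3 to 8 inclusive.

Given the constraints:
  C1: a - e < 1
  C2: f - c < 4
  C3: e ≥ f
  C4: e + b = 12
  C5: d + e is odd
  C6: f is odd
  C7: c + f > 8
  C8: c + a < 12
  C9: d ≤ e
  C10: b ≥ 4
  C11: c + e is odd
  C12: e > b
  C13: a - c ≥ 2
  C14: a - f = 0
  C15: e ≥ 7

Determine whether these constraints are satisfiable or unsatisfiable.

Setting (a, b, c, d, e, f) = (7, 5, 4, 4, 7, 7) satisfies everything: constraint 1: a - e = 0; constraint 2: f - c = 3; constraint 4: e + b = 12, and the others follow.

Satisfiable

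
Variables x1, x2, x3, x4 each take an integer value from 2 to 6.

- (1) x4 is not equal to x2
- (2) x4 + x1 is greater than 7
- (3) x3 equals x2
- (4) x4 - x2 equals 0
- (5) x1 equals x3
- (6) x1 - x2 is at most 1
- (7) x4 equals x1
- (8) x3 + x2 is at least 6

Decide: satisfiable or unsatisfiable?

From constraints 3, 5, and 7, x4 = x1 = x3 = x2, so x4 = x2. But constraint 1 says x4 ≠ x2. Contradiction.

Unsatisfiable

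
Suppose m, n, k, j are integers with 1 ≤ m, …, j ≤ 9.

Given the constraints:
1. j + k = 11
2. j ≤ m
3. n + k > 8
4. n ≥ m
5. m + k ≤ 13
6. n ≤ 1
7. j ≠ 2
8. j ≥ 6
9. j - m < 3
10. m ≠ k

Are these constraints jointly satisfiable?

Unsatisfiable

From constraints 2 and 8: m ≥ j and j ≥ 6, so m ≥ 6. From constraints 4 and 6: m ≤ n and n ≤ 1, so m ≤ 1. But 1 < 6, so no value of m works.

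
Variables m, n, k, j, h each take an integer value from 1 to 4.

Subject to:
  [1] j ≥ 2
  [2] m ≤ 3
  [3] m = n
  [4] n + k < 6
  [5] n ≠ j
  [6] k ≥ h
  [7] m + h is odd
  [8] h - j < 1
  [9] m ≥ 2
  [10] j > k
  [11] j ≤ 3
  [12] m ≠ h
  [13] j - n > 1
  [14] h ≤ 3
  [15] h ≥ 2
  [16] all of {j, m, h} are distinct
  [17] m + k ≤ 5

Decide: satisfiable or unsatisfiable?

Constraints 1, 2, 9, 11, 14, and 15 confine each of j, m, h to the 2 values {2, 3}.
Constraint 16 requires all 3 of them to be distinct, but only 2 values are available — impossible by the pigeonhole principle.

Unsatisfiable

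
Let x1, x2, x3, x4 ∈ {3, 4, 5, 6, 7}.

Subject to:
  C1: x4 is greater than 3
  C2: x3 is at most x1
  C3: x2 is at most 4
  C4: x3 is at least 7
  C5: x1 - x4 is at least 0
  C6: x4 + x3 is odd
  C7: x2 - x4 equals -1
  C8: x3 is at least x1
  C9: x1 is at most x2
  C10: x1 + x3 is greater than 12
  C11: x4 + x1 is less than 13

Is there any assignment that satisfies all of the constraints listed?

Unsatisfiable

From constraints 2 and 4: x1 ≥ x3 and x3 ≥ 7, so x1 ≥ 7. From constraints 3 and 9: x1 ≤ x2 and x2 ≤ 4, so x1 ≤ 4. But 4 < 7, so no value of x1 works.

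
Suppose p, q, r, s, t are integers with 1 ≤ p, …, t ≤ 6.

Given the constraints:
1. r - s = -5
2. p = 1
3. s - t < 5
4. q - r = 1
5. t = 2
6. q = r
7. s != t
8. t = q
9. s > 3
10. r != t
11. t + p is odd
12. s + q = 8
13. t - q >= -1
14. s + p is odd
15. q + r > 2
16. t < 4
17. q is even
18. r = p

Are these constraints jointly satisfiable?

Constraint 5 fixes t = 2 and constraint 2 fixes p = 1. Constraints 6, 8, and 18 give t = q = r = p, so t = p. But 2 ≠ 1 — contradiction.

Unsatisfiable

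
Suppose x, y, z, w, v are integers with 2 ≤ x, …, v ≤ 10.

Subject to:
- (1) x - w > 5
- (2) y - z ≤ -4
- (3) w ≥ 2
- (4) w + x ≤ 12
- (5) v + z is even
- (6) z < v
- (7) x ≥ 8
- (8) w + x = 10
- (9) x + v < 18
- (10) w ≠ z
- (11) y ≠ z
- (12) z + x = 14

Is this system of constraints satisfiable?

Take x = 8, y = 2, z = 6, w = 2, v = 8. Then constraint 1: x - w = 6; constraint 2: y - z = -4, and every other listed constraint is also met.

Satisfiable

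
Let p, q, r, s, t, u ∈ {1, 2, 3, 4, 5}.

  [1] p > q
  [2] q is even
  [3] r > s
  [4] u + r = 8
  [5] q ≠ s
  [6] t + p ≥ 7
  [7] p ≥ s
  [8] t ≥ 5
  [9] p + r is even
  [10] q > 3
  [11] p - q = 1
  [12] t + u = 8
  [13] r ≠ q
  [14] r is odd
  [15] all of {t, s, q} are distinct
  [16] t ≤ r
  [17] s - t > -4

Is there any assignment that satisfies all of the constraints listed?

Setting (p, q, r, s, t, u) = (5, 4, 5, 2, 5, 3) satisfies everything: constraint 4: u + r = 8; constraint 6: t + p = 10; constraint 11: p - q = 1, and the others follow.

Satisfiable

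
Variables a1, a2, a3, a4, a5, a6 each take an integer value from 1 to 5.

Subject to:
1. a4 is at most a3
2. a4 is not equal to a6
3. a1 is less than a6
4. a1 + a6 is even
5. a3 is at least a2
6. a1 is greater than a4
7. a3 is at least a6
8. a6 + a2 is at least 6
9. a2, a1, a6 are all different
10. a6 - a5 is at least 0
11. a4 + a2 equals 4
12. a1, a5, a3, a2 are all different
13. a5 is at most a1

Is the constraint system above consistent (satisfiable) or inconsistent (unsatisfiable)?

Take a1 = 2, a2 = 3, a3 = 4, a4 = 1, a5 = 1, a6 = 4. Then constraint 8: a6 + a2 = 7; constraint 10: a6 - a5 = 3; constraint 11: a4 + a2 = 4, and every other listed constraint is also met.

Satisfiable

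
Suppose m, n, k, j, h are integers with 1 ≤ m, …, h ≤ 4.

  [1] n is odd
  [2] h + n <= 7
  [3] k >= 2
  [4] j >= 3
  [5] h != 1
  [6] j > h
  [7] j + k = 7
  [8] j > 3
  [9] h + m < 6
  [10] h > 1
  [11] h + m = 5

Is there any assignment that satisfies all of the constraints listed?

Take m = 3, n = 3, k = 3, j = 4, h = 2. Then constraint 2: h + n = 5; constraint 7: j + k = 7, and every other listed constraint is also met.

Satisfiable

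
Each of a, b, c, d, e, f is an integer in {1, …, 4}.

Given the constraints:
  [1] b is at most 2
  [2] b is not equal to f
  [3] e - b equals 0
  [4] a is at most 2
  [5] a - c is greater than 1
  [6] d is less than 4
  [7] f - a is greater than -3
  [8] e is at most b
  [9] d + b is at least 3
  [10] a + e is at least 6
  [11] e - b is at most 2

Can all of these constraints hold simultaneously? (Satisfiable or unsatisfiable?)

Unsatisfiable

From constraint 4: a ≤ 2. From constraints 1 and 8: e ≤ b ≤ 2. Hence a + e ≤ 4. But constraint 10 requires a + e ≥ 6, and 6 > 4. Contradiction.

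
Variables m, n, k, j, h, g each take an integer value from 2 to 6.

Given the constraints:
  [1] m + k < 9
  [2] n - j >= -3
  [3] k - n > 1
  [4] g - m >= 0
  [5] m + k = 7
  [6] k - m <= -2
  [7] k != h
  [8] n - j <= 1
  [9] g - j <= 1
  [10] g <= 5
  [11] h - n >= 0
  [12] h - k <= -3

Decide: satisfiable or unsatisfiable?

Constraints 2, 4, 6, 9, 11, and 12 give n − j ≥ -3, j − g ≥ -1, g − m ≥ 0, m − k ≥ 2, k − h ≥ 3, h − n ≥ 0.
Adding all 6 inequalities: the left sides telescope to 0, and the right sides sum to (-3) + (-1) + 0 + 2 + 3 + 0 = 1. So 0 ≥ 1, which is false.

Unsatisfiable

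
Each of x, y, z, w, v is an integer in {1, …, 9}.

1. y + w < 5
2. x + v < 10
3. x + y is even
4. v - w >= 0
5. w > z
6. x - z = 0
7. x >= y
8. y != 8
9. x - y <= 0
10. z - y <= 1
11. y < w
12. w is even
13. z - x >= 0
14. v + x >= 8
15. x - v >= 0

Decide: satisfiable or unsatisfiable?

Unsatisfiable

Constraints 4, 5, 13, and 15 give z < w, w ≤ v, v ≤ x, x ≤ z. Chaining: z < w ≤ v ≤ x ≤ z, which forces z < z — impossible.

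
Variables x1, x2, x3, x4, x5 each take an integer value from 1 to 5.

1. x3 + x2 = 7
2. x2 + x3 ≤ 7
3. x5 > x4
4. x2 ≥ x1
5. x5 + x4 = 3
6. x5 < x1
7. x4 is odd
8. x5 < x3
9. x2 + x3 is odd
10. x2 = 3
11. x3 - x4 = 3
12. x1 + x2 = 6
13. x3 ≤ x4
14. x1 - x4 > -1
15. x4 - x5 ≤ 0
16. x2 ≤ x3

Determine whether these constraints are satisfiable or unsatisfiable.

Unsatisfiable

Constraints 3, 4, 6, 13, and 16 give x1 ≤ x2, x2 ≤ x3, x3 ≤ x4, x4 < x5, x5 < x1. Chaining: x1 ≤ x2 ≤ x3 ≤ x4 < x5 < x1, which forces x1 < x1 — impossible.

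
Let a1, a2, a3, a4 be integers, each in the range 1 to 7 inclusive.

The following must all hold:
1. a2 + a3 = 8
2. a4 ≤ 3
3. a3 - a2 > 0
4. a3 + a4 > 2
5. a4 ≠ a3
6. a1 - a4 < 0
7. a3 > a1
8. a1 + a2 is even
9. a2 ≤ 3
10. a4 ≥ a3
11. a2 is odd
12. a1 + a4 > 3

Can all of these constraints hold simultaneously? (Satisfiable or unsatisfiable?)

Unsatisfiable

From constraint 9: a2 ≤ 3. From constraints 2 and 10: a3 ≤ a4 ≤ 3. Hence a2 + a3 ≤ 6. But constraint 1 requires a2 + a3 = 8, and 8 > 6. Contradiction.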